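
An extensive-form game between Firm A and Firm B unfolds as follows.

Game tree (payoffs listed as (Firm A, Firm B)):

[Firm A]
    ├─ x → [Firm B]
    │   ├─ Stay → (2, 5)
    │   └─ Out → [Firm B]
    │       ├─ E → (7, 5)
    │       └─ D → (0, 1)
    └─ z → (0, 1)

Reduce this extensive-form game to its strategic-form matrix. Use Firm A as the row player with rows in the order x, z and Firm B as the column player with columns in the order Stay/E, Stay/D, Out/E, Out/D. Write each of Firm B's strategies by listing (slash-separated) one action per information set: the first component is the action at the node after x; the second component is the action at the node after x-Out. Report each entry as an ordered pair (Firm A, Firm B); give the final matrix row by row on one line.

       Stay/E   Stay/D    Out/E    Out/D
   x    (2,5)    (2,5)    (7,5)    (0,1)
   z    (0,1)    (0,1)    (0,1)    (0,1)

x: (2,5) (2,5) (7,5) (0,1) | z: (0,1) (0,1) (0,1) (0,1)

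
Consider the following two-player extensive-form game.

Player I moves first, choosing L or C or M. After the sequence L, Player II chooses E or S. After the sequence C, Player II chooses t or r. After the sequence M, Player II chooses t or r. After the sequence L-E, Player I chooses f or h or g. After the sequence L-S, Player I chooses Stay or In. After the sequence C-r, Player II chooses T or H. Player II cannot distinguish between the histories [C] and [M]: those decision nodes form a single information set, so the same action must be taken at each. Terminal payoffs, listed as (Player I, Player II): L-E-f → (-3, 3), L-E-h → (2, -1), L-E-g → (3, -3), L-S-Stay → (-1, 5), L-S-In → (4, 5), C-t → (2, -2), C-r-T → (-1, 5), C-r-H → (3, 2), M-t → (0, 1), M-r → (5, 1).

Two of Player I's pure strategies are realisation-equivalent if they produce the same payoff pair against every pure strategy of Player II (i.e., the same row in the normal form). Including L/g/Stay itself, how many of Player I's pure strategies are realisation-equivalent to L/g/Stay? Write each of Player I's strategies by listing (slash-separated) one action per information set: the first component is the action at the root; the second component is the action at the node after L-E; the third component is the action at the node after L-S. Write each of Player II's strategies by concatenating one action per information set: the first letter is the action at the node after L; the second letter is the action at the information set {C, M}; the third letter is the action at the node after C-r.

1

Row for L/g/Stay (columns EtT, EtH, ErT, ErH, StT, StH, SrT, SrH): (3,-3) (3,-3) (3,-3) (3,-3) (-1,5) (-1,5) (-1,5) (-1,5).
Every one of Player I's information sets is on the play path for some reply by Player II when Player I follows L/g/Stay.
Changing the action at any of them therefore changes at least one column, so only L/g/Stay itself gives this row.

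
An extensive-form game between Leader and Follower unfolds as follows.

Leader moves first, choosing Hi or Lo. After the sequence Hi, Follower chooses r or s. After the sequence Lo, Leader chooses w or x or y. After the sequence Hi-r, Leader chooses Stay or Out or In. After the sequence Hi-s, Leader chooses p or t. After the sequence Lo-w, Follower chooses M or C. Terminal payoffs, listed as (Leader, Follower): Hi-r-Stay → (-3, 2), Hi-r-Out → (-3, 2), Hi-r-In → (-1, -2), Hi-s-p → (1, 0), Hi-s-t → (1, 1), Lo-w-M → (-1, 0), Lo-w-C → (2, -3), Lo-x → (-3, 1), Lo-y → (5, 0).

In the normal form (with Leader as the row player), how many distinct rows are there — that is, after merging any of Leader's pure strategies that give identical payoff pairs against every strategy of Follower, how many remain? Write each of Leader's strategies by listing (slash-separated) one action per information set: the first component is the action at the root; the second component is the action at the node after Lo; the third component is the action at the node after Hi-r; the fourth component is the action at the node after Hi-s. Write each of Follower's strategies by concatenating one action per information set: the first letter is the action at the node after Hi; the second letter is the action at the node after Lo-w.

7

Leader has 36 pure strategies: Hi/w/Stay/p, Hi/w/Stay/t, Hi/w/Out/p, Hi/w/Out/t, Hi/w/In/p, Hi/w/In/t, Hi/x/Stay/p, Hi/x/Stay/t, Hi/x/Out/p, Hi/x/Out/t, Hi/x/In/p, Hi/x/In/t, Hi/y/Stay/p, Hi/y/Stay/t, Hi/y/Out/p, Hi/y/Out/t, Hi/y/In/p, Hi/y/In/t, Lo/w/Stay/p, Lo/w/Stay/t, Lo/w/Out/p, Lo/w/Out/t, Lo/w/In/p, Lo/w/In/t, Lo/x/Stay/p, Lo/x/Stay/t, Lo/x/Out/p, Lo/x/Out/t, Lo/x/In/p, Lo/x/In/t, Lo/y/Stay/p, Lo/y/Stay/t, Lo/y/Out/p, Lo/y/Out/t, Lo/y/In/p, Lo/y/In/t. Columns: rM, rC, sM, sC.
{Hi/w/Stay/p, Hi/w/Out/p, Hi/x/Stay/p, Hi/x/Out/p, Hi/y/Stay/p, Hi/y/Out/p} → row (-3,2) (-3,2) (1,0) (1,0)
{Hi/w/Stay/t, Hi/w/Out/t, Hi/x/Stay/t, Hi/x/Out/t, Hi/y/Stay/t, Hi/y/Out/t} → row (-3,2) (-3,2) (1,1) (1,1)
{Hi/w/In/p, Hi/x/In/p, Hi/y/In/p} → row (-1,-2) (-1,-2) (1,0) (1,0)
{Hi/w/In/t, Hi/x/In/t, Hi/y/In/t} → row (-1,-2) (-1,-2) (1,1) (1,1)
{Lo/w/Stay/p, Lo/w/Stay/t, Lo/w/Out/p, Lo/w/Out/t, Lo/w/In/p, Lo/w/In/t} → row (-1,0) (2,-3) (-1,0) (2,-3)
{Lo/x/Stay/p, Lo/x/Stay/t, Lo/x/Out/p, Lo/x/Out/t, Lo/x/In/p, Lo/x/In/t} → row (-3,1) (-3,1) (-3,1) (-3,1)
{Lo/y/Stay/p, Lo/y/Stay/t, Lo/y/Out/p, Lo/y/Out/t, Lo/y/In/p, Lo/y/In/t} → row (5,0) (5,0) (5,0) (5,0)
That's 7 distinct rows out of 36 strategies.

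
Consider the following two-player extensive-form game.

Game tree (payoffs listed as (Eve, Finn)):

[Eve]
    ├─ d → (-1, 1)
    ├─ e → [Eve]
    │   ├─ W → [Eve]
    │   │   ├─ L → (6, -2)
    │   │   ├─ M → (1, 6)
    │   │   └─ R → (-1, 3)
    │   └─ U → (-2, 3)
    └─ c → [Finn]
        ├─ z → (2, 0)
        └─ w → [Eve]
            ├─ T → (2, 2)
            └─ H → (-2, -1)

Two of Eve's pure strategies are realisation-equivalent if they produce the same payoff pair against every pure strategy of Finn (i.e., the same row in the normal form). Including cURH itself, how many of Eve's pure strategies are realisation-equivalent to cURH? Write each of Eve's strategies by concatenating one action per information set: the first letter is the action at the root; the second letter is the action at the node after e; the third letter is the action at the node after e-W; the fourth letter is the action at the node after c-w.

Row for cURH (columns z, w): (2,0) (-2,-1).
Under cURH, Eve's choice at the node after e and at the node after e-W can never be reached regardless of what Finn does, so varying those choices leaves every outcome unchanged.
Holding the reachable choices fixed and varying the unreachable ones freely already gives 2 × 3 = 6 equivalent strategies.
No other strategy reproduces this row, so those 6 are the full class: cWLH, cWMH, cWRH, cULH, cUMH, cURH.

6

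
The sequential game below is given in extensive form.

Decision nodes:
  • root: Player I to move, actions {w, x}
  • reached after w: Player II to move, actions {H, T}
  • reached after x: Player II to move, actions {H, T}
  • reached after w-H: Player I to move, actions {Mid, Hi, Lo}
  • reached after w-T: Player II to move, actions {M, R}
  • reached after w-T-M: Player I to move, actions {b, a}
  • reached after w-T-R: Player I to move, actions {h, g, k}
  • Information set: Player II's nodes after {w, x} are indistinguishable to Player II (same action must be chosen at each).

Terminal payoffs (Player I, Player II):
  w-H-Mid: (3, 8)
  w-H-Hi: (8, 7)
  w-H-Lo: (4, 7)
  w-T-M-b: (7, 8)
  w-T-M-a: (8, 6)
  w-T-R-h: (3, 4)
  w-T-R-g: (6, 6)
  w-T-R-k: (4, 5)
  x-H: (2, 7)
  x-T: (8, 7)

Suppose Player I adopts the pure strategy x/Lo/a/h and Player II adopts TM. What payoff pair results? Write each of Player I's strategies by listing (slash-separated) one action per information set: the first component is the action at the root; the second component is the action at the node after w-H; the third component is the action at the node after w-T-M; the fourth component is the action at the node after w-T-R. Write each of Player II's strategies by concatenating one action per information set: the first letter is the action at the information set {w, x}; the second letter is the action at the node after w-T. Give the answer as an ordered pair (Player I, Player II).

(8, 7)

Trace the play path from the root:
  Player I plays x
  Player II plays T at [x]
→ terminal payoff (8, 7).
(Player I's choice at the node after w-H is never reached on this path, so it doesn't affect the outcome.)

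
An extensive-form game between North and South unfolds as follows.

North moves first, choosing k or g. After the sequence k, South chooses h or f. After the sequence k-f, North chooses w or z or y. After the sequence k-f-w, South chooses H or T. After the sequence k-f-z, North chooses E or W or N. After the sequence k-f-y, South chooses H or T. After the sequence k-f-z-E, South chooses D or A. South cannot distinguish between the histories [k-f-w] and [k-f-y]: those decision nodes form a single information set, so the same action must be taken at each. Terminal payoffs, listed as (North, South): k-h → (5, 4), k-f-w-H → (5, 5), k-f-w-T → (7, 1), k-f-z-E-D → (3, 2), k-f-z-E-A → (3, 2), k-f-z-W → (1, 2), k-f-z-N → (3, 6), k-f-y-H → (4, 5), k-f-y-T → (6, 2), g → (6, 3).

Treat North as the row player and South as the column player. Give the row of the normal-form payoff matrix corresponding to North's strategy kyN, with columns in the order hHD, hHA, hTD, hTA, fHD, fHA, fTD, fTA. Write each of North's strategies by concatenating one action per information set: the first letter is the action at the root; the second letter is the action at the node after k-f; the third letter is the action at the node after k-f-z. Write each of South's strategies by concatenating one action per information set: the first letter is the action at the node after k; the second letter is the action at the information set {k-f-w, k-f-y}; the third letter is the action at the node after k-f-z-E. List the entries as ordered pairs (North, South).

vs hHD: North plays k → South plays h at [k] → (5, 4)
vs hHA: North plays k → South plays h at [k] → (5, 4)
vs hTD: North plays k → South plays h at [k] → (5, 4)
vs hTA: North plays k → South plays h at [k] → (5, 4)
vs fHD: North plays k → South plays f at [k] → North plays y at [k-f] → South plays H at [k-f-y] → (4, 5)
vs fHA: North plays k → South plays f at [k] → North plays y at [k-f] → South plays H at [k-f-y] → (4, 5)
vs fTD: North plays k → South plays f at [k] → North plays y at [k-f] → South plays T at [k-f-y] → (6, 2)
vs fTA: North plays k → South plays f at [k] → North plays y at [k-f] → South plays T at [k-f-y] → (6, 2)

(5,4) (5,4) (5,4) (5,4) (4,5) (4,5) (6,2) (6,2)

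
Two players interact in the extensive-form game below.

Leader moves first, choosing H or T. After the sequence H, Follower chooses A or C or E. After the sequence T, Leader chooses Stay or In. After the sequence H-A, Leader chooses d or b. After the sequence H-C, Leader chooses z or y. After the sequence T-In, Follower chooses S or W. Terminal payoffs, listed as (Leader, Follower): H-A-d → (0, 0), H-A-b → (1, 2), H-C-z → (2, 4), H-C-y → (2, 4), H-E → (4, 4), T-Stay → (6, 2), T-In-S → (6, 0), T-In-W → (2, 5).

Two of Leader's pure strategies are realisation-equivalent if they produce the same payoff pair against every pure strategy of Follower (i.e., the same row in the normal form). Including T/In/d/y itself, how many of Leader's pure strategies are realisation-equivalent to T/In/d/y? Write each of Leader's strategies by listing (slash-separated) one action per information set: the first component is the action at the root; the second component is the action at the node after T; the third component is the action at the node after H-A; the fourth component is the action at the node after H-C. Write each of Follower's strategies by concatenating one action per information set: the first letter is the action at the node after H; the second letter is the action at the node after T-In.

Row for T/In/d/y (columns AS, AW, CS, CW, ES, EW): (6,0) (2,5) (6,0) (2,5) (6,0) (2,5).
Under T/In/d/y, Leader's choice at the node after H-A and at the node after H-C can never be reached regardless of what Follower does, so varying those choices leaves every outcome unchanged.
Holding the reachable choices fixed and varying the unreachable ones freely already gives 2 × 2 = 4 equivalent strategies.
No other strategy reproduces this row, so those 4 are the full class: T/In/d/z, T/In/d/y, T/In/b/z, T/In/b/y.

4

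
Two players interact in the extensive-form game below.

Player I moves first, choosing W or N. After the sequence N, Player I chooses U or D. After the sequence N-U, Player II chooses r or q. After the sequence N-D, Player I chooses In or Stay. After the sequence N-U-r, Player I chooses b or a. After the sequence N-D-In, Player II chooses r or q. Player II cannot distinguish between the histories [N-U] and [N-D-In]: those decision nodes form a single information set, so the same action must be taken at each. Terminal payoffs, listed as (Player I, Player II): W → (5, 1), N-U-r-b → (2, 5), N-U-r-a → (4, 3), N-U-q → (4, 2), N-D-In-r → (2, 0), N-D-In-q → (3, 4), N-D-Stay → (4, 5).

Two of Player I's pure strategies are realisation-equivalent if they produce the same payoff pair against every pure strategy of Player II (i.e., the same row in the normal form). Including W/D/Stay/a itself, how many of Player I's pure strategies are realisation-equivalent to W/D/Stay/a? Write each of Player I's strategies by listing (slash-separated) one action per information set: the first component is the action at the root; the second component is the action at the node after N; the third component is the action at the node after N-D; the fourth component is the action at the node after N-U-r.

8

Row for W/D/Stay/a (columns r, q): (5,1) (5,1).
Under W/D/Stay/a, Player I's choice at the node after N and at the node after N-D and at the node after N-U-r can never be reached regardless of what Player II does, so varying those choices leaves every outcome unchanged.
Holding the reachable choices fixed and varying the unreachable ones freely already gives 2 × 2 × 2 = 8 equivalent strategies.
No other strategy reproduces this row, so those 8 are the full class: W/U/In/b, W/U/In/a, W/U/Stay/b, W/U/Stay/a, W/D/In/b, W/D/In/a, W/D/Stay/b, W/D/Stay/a.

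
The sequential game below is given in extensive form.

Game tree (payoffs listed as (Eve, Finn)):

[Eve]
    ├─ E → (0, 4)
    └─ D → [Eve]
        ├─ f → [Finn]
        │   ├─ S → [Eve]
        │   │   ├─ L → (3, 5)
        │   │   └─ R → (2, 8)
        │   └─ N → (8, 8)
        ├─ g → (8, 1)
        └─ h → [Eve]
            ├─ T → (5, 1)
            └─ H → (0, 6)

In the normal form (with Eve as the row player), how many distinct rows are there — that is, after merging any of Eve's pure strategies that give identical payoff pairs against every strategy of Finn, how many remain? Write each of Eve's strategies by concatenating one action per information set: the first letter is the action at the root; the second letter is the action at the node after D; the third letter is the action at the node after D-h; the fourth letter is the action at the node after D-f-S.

Eve has 24 pure strategies: EfTL, EfTR, EfHL, EfHR, EgTL, EgTR, EgHL, EgHR, EhTL, EhTR, EhHL, EhHR, DfTL, DfTR, DfHL, DfHR, DgTL, DgTR, DgHL, DgHR, DhTL, DhTR, DhHL, DhHR. Columns: S, N.
{EfTL, EfTR, EfHL, EfHR, EgTL, EgTR, EgHL, EgHR, EhTL, EhTR, EhHL, EhHR} → row (0,4) (0,4)
{DfTL, DfHL} → row (3,5) (8,8)
{DfTR, DfHR} → row (2,8) (8,8)
{DgTL, DgTR, DgHL, DgHR} → row (8,1) (8,1)
{DhTL, DhTR} → row (5,1) (5,1)
{DhHL, DhHR} → row (0,6) (0,6)
That's 6 distinct rows out of 24 strategies.

6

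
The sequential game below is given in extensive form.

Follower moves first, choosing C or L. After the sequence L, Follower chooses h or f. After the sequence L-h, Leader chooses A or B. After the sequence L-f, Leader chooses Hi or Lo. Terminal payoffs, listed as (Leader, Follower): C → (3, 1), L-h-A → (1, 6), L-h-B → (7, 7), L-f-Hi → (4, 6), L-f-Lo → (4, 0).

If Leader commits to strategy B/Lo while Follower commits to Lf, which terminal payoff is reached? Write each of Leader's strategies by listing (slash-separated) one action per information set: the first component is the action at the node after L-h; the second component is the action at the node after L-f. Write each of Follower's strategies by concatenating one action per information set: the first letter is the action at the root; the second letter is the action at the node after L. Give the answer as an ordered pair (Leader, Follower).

(4, 0)

Trace the play path from the root:
  Follower plays L
  Follower plays f at [L]
  Leader plays Lo at [L-f]
→ terminal payoff (4, 0).
(Leader's choice at the node after L-h is never reached on this path, so it doesn't affect the outcome.)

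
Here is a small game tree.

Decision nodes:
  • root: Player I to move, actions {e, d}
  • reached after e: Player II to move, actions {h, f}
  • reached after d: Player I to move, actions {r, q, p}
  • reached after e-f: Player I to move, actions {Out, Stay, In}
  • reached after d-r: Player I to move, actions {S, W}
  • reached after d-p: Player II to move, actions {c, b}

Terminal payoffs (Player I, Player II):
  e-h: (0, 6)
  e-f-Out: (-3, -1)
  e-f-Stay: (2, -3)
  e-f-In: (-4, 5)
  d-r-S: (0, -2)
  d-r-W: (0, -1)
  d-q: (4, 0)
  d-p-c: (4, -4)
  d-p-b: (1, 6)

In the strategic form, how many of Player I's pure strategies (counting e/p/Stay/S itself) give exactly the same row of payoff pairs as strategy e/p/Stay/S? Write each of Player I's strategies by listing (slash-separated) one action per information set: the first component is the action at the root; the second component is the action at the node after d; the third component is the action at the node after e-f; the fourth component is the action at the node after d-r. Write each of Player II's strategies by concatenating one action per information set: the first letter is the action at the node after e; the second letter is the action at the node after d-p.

6

Row for e/p/Stay/S (columns hc, hb, fc, fb): (0,6) (0,6) (2,-3) (2,-3).
Under e/p/Stay/S, Player I's choice at the node after d and at the node after d-r can never be reached regardless of what Player II does, so varying those choices leaves every outcome unchanged.
Holding the reachable choices fixed and varying the unreachable ones freely already gives 3 × 2 = 6 equivalent strategies.
No other strategy reproduces this row, so those 6 are the full class: e/r/Stay/S, e/r/Stay/W, e/q/Stay/S, e/q/Stay/W, e/p/Stay/S, e/p/Stay/W.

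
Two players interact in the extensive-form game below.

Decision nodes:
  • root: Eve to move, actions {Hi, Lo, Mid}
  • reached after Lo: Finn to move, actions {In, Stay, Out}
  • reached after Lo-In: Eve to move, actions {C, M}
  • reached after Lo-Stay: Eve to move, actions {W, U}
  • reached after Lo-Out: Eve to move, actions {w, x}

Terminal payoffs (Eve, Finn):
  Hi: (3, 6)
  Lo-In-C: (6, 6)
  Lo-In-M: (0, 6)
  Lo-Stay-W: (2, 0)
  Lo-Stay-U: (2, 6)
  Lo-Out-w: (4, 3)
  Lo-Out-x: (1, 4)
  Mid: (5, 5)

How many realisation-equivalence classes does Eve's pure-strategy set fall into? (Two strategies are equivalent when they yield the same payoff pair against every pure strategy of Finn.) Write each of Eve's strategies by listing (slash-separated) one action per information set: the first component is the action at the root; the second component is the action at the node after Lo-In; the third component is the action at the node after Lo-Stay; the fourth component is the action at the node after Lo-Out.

Eve has 24 pure strategies: Hi/C/W/w, Hi/C/W/x, Hi/C/U/w, Hi/C/U/x, Hi/M/W/w, Hi/M/W/x, Hi/M/U/w, Hi/M/U/x, Lo/C/W/w, Lo/C/W/x, Lo/C/U/w, Lo/C/U/x, Lo/M/W/w, Lo/M/W/x, Lo/M/U/w, Lo/M/U/x, Mid/C/W/w, Mid/C/W/x, Mid/C/U/w, Mid/C/U/x, Mid/M/W/w, Mid/M/W/x, Mid/M/U/w, Mid/M/U/x. Columns: In, Stay, Out.
{Hi/C/W/w, Hi/C/W/x, Hi/C/U/w, Hi/C/U/x, Hi/M/W/w, Hi/M/W/x, Hi/M/U/w, Hi/M/U/x} → row (3,6) (3,6) (3,6)
{Lo/C/W/w} → row (6,6) (2,0) (4,3)
{Lo/C/W/x} → row (6,6) (2,0) (1,4)
{Lo/C/U/w} → row (6,6) (2,6) (4,3)
{Lo/C/U/x} → row (6,6) (2,6) (1,4)
{Lo/M/W/w} → row (0,6) (2,0) (4,3)
{Lo/M/W/x} → row (0,6) (2,0) (1,4)
{Lo/M/U/w} → row (0,6) (2,6) (4,3)
{Lo/M/U/x} → row (0,6) (2,6) (1,4)
{Mid/C/W/w, Mid/C/W/x, Mid/C/U/w, Mid/C/U/x, Mid/M/W/w, Mid/M/W/x, Mid/M/U/w, Mid/M/U/x} → row (5,5) (5,5) (5,5)
That's 10 distinct rows out of 24 strategies.

10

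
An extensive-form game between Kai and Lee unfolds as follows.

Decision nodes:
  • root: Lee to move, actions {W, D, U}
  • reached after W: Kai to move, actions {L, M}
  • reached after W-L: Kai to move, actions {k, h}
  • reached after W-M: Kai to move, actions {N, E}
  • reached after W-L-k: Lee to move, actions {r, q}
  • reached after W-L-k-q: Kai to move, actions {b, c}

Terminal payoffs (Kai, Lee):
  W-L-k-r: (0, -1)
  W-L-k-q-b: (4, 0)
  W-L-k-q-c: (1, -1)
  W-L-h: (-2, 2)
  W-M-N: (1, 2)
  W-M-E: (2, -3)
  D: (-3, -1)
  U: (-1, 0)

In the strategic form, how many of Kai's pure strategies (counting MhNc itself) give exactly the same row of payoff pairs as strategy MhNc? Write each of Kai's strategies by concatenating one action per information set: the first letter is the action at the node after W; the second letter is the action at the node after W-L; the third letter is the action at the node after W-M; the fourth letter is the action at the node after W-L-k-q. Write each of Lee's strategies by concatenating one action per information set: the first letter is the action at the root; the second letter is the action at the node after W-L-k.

Row for MhNc (columns Wr, Wq, Dr, Dq, Ur, Uq): (1,2) (1,2) (-3,-1) (-3,-1) (-1,0) (-1,0).
Under MhNc, Kai's choice at the node after W-L and at the node after W-L-k-q can never be reached regardless of what Lee does, so varying those choices leaves every outcome unchanged.
Holding the reachable choices fixed and varying the unreachable ones freely already gives 2 × 2 = 4 equivalent strategies.
No other strategy reproduces this row, so those 4 are the full class: MkNb, MkNc, MhNb, MhNc.

4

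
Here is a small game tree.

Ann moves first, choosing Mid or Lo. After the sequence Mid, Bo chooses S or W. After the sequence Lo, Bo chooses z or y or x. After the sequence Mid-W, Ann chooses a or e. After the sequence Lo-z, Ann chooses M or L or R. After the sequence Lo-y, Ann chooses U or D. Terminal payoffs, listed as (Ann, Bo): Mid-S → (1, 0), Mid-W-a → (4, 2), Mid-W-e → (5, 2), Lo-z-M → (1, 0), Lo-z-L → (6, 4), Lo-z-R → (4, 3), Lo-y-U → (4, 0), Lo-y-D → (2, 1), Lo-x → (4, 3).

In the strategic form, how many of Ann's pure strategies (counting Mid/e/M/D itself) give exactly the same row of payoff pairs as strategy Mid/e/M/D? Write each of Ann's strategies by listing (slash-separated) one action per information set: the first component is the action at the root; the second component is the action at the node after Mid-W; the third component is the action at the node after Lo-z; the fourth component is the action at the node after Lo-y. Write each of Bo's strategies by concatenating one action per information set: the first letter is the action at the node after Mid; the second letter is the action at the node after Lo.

Row for Mid/e/M/D (columns Sz, Sy, Sx, Wz, Wy, Wx): (1,0) (1,0) (1,0) (5,2) (5,2) (5,2).
Under Mid/e/M/D, Ann's choice at the node after Lo-z and at the node after Lo-y can never be reached regardless of what Bo does, so varying those choices leaves every outcome unchanged.
Holding the reachable choices fixed and varying the unreachable ones freely already gives 3 × 2 = 6 equivalent strategies.
No other strategy reproduces this row, so those 6 are the full class: Mid/e/M/U, Mid/e/M/D, Mid/e/L/U, Mid/e/L/D, Mid/e/R/U, Mid/e/R/D.

6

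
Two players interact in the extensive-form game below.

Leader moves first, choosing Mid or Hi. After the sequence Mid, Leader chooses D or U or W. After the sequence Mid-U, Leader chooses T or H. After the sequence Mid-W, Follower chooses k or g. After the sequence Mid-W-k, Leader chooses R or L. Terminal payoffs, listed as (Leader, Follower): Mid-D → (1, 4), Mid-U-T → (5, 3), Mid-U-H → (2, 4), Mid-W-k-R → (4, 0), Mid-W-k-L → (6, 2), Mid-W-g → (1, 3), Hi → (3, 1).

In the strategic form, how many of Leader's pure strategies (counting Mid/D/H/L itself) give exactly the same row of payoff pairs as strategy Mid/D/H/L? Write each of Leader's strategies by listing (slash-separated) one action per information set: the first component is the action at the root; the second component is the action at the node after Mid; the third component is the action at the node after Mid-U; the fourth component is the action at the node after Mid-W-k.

Row for Mid/D/H/L (columns k, g): (1,4) (1,4).
Under Mid/D/H/L, Leader's choice at the node after Mid-U and at the node after Mid-W-k can never be reached regardless of what Follower does, so varying those choices leaves every outcome unchanged.
Holding the reachable choices fixed and varying the unreachable ones freely already gives 2 × 2 = 4 equivalent strategies.
No other strategy reproduces this row, so those 4 are the full class: Mid/D/T/R, Mid/D/T/L, Mid/D/H/R, Mid/D/H/L.

4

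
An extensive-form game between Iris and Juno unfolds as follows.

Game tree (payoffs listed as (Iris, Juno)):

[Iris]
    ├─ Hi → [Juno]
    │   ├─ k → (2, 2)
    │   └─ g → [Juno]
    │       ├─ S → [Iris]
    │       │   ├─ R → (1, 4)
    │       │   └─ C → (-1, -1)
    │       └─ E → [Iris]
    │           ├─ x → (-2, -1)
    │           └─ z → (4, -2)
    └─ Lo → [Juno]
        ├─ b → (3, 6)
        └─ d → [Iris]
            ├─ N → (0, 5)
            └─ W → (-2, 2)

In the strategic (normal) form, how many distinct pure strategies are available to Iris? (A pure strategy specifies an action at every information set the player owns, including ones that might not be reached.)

16

Iris owns the root with actions {Hi, Lo} — two choices.
Iris owns the node after Lo-d with actions {N, W} — two choices.
Iris owns the node after Hi-g-S with actions {R, C} — two choices.
Iris owns the node after Hi-g-E with actions {x, z} — two choices.
A pure strategy fixes one action at each information set independently, so the count is the product 2 × 2 × 2 × 2 = 16.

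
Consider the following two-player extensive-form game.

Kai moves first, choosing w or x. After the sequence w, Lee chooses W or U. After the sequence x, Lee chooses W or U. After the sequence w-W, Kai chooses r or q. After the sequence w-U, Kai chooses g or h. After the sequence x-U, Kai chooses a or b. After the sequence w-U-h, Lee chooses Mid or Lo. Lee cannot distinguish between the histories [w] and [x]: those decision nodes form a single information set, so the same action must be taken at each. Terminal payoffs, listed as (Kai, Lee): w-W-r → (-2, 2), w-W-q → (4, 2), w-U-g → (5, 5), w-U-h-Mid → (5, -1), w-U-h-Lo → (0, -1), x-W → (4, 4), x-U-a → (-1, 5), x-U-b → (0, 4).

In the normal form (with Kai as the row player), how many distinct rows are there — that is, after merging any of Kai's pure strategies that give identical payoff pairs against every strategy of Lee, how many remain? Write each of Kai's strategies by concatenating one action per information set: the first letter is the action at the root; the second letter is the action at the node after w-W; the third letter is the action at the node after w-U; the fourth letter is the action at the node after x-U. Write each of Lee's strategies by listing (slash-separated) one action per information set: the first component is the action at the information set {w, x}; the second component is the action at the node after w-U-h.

Kai has 16 pure strategies: wrga, wrgb, wrha, wrhb, wqga, wqgb, wqha, wqhb, xrga, xrgb, xrha, xrhb, xqga, xqgb, xqha, xqhb. Columns: W/Mid, W/Lo, U/Mid, U/Lo.
{wrga, wrgb} → row (-2,2) (-2,2) (5,5) (5,5)
{wrha, wrhb} → row (-2,2) (-2,2) (5,-1) (0,-1)
{wqga, wqgb} → row (4,2) (4,2) (5,5) (5,5)
{wqha, wqhb} → row (4,2) (4,2) (5,-1) (0,-1)
{xrga, xrha, xqga, xqha} → row (4,4) (4,4) (-1,5) (-1,5)
{xrgb, xrhb, xqgb, xqhb} → row (4,4) (4,4) (0,4) (0,4)
That's 6 distinct rows out of 16 strategies.

6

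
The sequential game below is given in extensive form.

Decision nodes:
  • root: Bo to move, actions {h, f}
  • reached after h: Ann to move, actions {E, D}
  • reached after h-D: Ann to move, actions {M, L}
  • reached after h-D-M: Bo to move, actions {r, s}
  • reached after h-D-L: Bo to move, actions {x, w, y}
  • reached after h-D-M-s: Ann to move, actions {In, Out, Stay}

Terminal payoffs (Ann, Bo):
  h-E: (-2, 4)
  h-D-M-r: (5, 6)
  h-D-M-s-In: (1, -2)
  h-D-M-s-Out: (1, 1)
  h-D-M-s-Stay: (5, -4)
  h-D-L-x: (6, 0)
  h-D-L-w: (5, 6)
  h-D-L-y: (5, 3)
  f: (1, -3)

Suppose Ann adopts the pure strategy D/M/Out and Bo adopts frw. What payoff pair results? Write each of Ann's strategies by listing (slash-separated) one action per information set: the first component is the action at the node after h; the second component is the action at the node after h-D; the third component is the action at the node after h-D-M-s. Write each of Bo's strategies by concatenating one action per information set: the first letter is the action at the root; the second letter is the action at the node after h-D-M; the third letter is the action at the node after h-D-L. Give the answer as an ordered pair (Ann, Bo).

(1, -3)

Trace the play path from the root:
  Bo plays f
→ terminal payoff (1, -3).
(Ann's choice at the node after h is never reached on this path, so it doesn't affect the outcome.)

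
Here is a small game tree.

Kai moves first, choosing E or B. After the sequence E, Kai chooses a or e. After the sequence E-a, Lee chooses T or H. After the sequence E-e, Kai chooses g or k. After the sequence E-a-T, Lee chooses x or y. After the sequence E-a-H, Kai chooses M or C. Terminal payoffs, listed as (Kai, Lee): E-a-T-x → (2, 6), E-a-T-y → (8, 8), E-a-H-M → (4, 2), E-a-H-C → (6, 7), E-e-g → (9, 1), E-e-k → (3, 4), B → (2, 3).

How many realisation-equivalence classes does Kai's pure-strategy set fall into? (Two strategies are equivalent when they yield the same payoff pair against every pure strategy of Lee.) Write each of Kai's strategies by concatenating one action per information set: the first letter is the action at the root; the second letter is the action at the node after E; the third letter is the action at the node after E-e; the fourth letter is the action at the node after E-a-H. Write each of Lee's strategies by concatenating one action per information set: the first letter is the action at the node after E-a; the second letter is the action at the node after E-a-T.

5

Kai has 16 pure strategies: EagM, EagC, EakM, EakC, EegM, EegC, EekM, EekC, BagM, BagC, BakM, BakC, BegM, BegC, BekM, BekC. Columns: Tx, Ty, Hx, Hy.
{EagM, EakM} → row (2,6) (8,8) (4,2) (4,2)
{EagC, EakC} → row (2,6) (8,8) (6,7) (6,7)
{EegM, EegC} → row (9,1) (9,1) (9,1) (9,1)
{EekM, EekC} → row (3,4) (3,4) (3,4) (3,4)
{BagM, BagC, BakM, BakC, BegM, BegC, BekM, BekC} → row (2,3) (2,3) (2,3) (2,3)
That's 5 distinct rows out of 16 strategies.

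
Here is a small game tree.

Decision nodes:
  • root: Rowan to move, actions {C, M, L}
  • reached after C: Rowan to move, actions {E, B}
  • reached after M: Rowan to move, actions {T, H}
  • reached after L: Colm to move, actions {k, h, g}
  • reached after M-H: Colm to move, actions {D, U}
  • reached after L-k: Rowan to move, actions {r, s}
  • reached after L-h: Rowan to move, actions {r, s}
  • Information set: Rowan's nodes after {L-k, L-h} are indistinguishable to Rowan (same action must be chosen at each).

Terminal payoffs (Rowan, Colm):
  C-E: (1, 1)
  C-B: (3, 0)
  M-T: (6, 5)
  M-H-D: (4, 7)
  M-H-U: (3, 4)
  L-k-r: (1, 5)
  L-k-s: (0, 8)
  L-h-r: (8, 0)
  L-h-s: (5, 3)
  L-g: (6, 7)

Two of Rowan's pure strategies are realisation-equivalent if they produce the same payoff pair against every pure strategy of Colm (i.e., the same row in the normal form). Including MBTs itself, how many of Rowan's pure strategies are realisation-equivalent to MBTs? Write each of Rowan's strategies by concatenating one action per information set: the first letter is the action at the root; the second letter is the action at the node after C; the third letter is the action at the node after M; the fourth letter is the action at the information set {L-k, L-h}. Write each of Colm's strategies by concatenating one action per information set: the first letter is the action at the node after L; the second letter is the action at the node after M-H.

4

Row for MBTs (columns kD, kU, hD, hU, gD, gU): (6,5) (6,5) (6,5) (6,5) (6,5) (6,5).
Under MBTs, Rowan's choice at the node after C and at the information set {L-k, L-h} can never be reached regardless of what Colm does, so varying those choices leaves every outcome unchanged.
Holding the reachable choices fixed and varying the unreachable ones freely already gives 2 × 2 = 4 equivalent strategies.
No other strategy reproduces this row, so those 4 are the full class: METr, METs, MBTr, MBTs.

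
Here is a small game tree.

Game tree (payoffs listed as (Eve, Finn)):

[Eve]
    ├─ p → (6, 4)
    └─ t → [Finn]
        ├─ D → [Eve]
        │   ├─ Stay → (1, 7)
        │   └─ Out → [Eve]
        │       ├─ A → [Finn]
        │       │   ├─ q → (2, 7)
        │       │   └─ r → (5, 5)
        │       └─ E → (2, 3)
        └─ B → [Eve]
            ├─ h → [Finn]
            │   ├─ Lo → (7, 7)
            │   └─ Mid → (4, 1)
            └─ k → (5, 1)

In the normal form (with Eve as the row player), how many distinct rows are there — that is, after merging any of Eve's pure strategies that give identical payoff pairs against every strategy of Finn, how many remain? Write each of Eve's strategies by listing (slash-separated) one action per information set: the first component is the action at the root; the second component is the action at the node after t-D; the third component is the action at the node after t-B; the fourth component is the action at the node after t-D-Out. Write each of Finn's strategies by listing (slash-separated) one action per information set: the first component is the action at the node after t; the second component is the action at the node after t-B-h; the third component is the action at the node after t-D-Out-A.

7

Eve has 16 pure strategies: p/Stay/h/A, p/Stay/h/E, p/Stay/k/A, p/Stay/k/E, p/Out/h/A, p/Out/h/E, p/Out/k/A, p/Out/k/E, t/Stay/h/A, t/Stay/h/E, t/Stay/k/A, t/Stay/k/E, t/Out/h/A, t/Out/h/E, t/Out/k/A, t/Out/k/E. Columns: D/Lo/q, D/Lo/r, D/Mid/q, D/Mid/r, B/Lo/q, B/Lo/r, B/Mid/q, B/Mid/r.
{p/Stay/h/A, p/Stay/h/E, p/Stay/k/A, p/Stay/k/E, p/Out/h/A, p/Out/h/E, p/Out/k/A, p/Out/k/E} → row (6,4) (6,4) (6,4) (6,4) (6,4) (6,4) (6,4) (6,4)
{t/Stay/h/A, t/Stay/h/E} → row (1,7) (1,7) (1,7) (1,7) (7,7) (7,7) (4,1) (4,1)
{t/Stay/k/A, t/Stay/k/E} → row (1,7) (1,7) (1,7) (1,7) (5,1) (5,1) (5,1) (5,1)
{t/Out/h/A} → row (2,7) (5,5) (2,7) (5,5) (7,7) (7,7) (4,1) (4,1)
{t/Out/h/E} → row (2,3) (2,3) (2,3) (2,3) (7,7) (7,7) (4,1) (4,1)
{t/Out/k/A} → row (2,7) (5,5) (2,7) (5,5) (5,1) (5,1) (5,1) (5,1)
{t/Out/k/E} → row (2,3) (2,3) (2,3) (2,3) (5,1) (5,1) (5,1) (5,1)
That's 7 distinct rows out of 16 strategies.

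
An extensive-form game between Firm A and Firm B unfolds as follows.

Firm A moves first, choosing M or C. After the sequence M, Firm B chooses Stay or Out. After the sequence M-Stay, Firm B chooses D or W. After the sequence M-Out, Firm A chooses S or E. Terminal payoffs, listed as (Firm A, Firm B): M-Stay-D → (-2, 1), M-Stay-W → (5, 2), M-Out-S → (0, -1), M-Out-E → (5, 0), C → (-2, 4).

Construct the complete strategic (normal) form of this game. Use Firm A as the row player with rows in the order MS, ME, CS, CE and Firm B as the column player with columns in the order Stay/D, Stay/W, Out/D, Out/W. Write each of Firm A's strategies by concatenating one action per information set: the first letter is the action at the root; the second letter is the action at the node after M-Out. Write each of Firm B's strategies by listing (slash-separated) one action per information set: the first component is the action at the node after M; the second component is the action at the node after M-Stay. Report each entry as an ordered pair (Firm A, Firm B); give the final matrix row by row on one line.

MS: (-2,1) (5,2) (0,-1) (0,-1) | ME: (-2,1) (5,2) (5,0) (5,0) | CS: (-2,4) (-2,4) (-2,4) (-2,4) | CE: (-2,4) (-2,4) (-2,4) (-2,4)

       Stay/D   Stay/W    Out/D    Out/W
  MS   (-2,1)    (5,2)   (0,-1)   (0,-1)
  ME   (-2,1)    (5,2)    (5,0)    (5,0)
  CS   (-2,4)   (-2,4)   (-2,4)   (-2,4)
  CE   (-2,4)   (-2,4)   (-2,4)   (-2,4)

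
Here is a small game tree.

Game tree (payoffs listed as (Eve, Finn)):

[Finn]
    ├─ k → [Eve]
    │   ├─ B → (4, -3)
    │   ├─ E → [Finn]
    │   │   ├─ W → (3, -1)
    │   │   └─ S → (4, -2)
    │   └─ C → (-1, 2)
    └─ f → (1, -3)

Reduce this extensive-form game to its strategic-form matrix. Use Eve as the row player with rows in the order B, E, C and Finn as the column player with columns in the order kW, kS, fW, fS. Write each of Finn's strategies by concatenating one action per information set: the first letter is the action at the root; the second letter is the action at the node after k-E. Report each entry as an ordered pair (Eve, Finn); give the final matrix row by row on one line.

           kW       kS       fW       fS
   B   (4,-3)   (4,-3)   (1,-3)   (1,-3)
   E   (3,-1)   (4,-2)   (1,-3)   (1,-3)
   C   (-1,2)   (-1,2)   (1,-3)   (1,-3)

B: (4,-3) (4,-3) (1,-3) (1,-3) | E: (3,-1) (4,-2) (1,-3) (1,-3) | C: (-1,2) (-1,2) (1,-3) (1,-3)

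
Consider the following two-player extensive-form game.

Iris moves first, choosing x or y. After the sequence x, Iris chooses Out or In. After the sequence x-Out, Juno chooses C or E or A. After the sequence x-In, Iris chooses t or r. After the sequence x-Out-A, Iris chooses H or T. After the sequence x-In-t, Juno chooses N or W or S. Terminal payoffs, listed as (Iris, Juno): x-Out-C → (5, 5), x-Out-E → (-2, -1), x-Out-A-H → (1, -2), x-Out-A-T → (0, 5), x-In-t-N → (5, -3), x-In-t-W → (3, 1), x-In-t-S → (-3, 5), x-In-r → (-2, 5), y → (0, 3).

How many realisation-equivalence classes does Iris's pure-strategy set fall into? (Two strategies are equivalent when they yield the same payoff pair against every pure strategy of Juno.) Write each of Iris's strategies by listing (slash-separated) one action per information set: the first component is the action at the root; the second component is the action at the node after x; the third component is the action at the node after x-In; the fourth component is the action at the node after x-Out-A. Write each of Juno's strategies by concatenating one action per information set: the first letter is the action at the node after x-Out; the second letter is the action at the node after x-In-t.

Iris has 16 pure strategies: x/Out/t/H, x/Out/t/T, x/Out/r/H, x/Out/r/T, x/In/t/H, x/In/t/T, x/In/r/H, x/In/r/T, y/Out/t/H, y/Out/t/T, y/Out/r/H, y/Out/r/T, y/In/t/H, y/In/t/T, y/In/r/H, y/In/r/T. Columns: CN, CW, CS, EN, EW, ES, AN, AW, AS.
{x/Out/t/H, x/Out/r/H} → row (5,5) (5,5) (5,5) (-2,-1) (-2,-1) (-2,-1) (1,-2) (1,-2) (1,-2)
{x/Out/t/T, x/Out/r/T} → row (5,5) (5,5) (5,5) (-2,-1) (-2,-1) (-2,-1) (0,5) (0,5) (0,5)
{x/In/t/H, x/In/t/T} → row (5,-3) (3,1) (-3,5) (5,-3) (3,1) (-3,5) (5,-3) (3,1) (-3,5)
{x/In/r/H, x/In/r/T} → row (-2,5) (-2,5) (-2,5) (-2,5) (-2,5) (-2,5) (-2,5) (-2,5) (-2,5)
{y/Out/t/H, y/Out/t/T, y/Out/r/H, y/Out/r/T, y/In/t/H, y/In/t/T, y/In/r/H, y/In/r/T} → row (0,3) (0,3) (0,3) (0,3) (0,3) (0,3) (0,3) (0,3) (0,3)
That's 5 distinct rows out of 16 strategies.

5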